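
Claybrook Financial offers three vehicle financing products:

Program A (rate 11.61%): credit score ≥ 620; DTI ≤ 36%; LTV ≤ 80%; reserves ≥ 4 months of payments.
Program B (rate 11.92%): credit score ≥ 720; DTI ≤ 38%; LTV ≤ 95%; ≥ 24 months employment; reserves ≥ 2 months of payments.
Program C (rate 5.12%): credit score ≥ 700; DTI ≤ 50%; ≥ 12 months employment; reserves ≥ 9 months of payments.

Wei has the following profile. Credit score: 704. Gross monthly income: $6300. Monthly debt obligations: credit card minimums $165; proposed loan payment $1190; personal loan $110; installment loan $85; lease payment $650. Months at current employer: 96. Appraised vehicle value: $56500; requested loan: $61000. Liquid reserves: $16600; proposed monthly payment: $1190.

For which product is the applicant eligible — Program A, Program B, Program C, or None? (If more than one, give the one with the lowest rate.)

Total debts = (165 + 1,190 + 110 + 85 + 650) = 2,200; DTI = 2,200/6,300 = 34.9%.
LTV = 61,000/56,500 = 108%.
Reserves = 16,600/1,190 = 13.9 months.
Program A: score 704 ≥ 620; DTI 34.9% ≤ 36%; LTV 108% > 80%; reserves 13.9 ≥ 4 mo → does not qualify.
Program B: score 704 < 720; DTI 34.9% ≤ 38%; LTV 108% > 95%; employment 96 ≥ 24 mo; reserves 13.9 ≥ 2 mo → does not qualify.
Program C: score 704 ≥ 700; DTI 34.9% ≤ 50%; employment 96 ≥ 12 mo; reserves 13.9 ≥ 9 mo → qualifies.

Program C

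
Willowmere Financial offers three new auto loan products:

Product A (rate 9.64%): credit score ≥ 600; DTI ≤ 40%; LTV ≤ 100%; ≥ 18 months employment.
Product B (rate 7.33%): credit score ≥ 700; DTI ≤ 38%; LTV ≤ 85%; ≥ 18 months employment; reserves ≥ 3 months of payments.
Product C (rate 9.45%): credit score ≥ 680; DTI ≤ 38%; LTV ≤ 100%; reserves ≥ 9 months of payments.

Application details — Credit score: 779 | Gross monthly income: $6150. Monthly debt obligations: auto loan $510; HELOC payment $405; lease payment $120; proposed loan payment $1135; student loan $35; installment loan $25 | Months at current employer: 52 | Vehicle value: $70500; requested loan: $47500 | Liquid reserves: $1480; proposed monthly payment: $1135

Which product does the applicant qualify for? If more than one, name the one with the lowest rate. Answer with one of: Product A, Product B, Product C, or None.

Total debts = (510 + 405 + 120 + 1,135 + 35 + 25) = 2,230; DTI = 2,230/6,150 = 36.3%.
LTV = 47,500/70,500 = 67.4%.
Reserves = 1,480/1,135 = 1.3 months.
Product A: score 779 ≥ 600; DTI 36.3% ≤ 40%; LTV 67.4% ≤ 100%; employment 52 ≥ 18 mo → qualifies.
Product B: score 779 ≥ 700; DTI 36.3% ≤ 38%; LTV 67.4% ≤ 85%; employment 52 ≥ 18 mo; reserves 1.3 < 3 mo → does not qualify.
Product C: score 779 ≥ 680; DTI 36.3% ≤ 38%; LTV 67.4% ≤ 100%; reserves 1.3 < 9 mo → does not qualify.

Product A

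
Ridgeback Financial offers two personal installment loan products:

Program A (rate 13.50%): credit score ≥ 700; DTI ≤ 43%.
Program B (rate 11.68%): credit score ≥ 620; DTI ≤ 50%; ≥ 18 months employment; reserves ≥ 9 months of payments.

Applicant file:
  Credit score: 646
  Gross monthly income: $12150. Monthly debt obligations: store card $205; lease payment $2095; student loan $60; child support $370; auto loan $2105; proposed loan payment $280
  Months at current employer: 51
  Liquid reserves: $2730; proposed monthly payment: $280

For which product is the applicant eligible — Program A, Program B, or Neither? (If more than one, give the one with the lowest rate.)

Program B

Total debts = (205 + 2,095 + 60 + 370 + 2,105 + 280) = 5,115; DTI = 5,115/12,150 = 42.1%.
Reserves = 2,730/280 = 9.8 months.
Program A: score 646 < 700; DTI 42.1% ≤ 43% → does not qualify.
Program B: score 646 ≥ 620; DTI 42.1% ≤ 50%; employment 51 ≥ 18 mo; reserves 9.8 ≥ 9 mo → qualifies.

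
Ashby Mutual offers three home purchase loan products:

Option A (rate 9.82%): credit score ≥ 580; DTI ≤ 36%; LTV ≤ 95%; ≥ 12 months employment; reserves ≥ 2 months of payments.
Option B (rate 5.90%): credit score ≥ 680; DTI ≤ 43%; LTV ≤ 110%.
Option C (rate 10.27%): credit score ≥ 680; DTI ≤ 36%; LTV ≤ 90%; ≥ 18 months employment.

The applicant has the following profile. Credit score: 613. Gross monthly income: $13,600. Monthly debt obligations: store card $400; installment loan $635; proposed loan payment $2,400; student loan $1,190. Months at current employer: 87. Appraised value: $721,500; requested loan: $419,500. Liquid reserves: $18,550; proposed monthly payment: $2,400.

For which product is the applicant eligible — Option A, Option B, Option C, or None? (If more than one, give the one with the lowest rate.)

Total debts = (400 + 635 + 2,400 + 1,190) = 4,625; DTI = 4,625/13,600 = 34%.
LTV = 419,500/721,500 = 58.1%.
Reserves = 18,550/2,400 = 7.7 months.
Option A: score 613 ≥ 580; DTI 34% ≤ 36%; LTV 58.1% ≤ 95%; employment 87 ≥ 12 mo; reserves 7.7 ≥ 2 mo → qualifies.
Option B: score 613 < 680; DTI 34% ≤ 43%; LTV 58.1% ≤ 110% → does not qualify.
Option C: score 613 < 680; DTI 34% ≤ 36%; LTV 58.1% ≤ 90%; employment 87 ≥ 18 mo → does not qualify.

Option A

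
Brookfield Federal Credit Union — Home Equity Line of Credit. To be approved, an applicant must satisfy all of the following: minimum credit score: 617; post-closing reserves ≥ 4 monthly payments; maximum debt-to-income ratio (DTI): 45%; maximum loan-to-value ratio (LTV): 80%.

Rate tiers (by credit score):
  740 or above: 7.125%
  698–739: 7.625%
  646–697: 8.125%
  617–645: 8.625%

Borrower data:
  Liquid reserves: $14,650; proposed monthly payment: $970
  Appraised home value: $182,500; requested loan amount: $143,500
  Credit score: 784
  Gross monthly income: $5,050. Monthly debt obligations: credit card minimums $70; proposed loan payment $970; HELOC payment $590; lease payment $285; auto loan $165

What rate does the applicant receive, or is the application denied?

Credit score 784 ≥ 617 (meets minimum)
Total monthly debts = (70 + 970 + 590 + 285 + 165) = 2,080. DTI: 2,080 ÷ 5,050 = 41.2%, within the 45% cap
Loan-to-value = 143,500/182,500 = 78.6% — pass (80% max)
Reserves: 14,650 ÷ 970 = 15.1 months (meets 4-month minimum)
All requirements met. Score 784 falls in the 740 or above tier → 7.125%.

Approved at 7.125%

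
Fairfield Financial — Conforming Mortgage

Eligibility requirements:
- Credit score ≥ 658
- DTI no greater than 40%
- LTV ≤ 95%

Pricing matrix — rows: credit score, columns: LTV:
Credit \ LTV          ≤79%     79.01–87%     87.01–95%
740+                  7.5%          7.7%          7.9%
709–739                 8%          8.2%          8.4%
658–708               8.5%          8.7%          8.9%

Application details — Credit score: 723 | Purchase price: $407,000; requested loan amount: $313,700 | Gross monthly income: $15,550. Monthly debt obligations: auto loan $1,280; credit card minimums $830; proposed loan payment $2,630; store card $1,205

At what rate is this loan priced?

8%

Credit score 723 ≥ 658; Total monthly debts = (1,280 + 830 + 2,630 + 1,205) = 5,945. DTI: 5,945 ÷ 15,550 = 38.2%, within the 40% cap
LTV = 313,700/407,000 = 77.1% ≤ 95%
Credit 723 → row 709–739; LTV 77.1% → column ≤79%. Grid cell → 8%.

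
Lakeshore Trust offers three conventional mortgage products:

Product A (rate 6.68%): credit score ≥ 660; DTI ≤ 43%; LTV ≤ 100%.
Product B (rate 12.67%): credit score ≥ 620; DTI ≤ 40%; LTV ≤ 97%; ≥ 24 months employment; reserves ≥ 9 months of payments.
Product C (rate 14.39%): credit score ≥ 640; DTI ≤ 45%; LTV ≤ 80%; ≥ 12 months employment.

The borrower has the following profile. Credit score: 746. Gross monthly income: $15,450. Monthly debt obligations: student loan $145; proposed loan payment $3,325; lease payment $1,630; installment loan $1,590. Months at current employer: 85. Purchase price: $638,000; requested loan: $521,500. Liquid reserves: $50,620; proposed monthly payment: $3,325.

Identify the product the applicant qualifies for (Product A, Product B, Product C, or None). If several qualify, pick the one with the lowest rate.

Total debts = (145 + 3,325 + 1,630 + 1,590) = 6,690; DTI = 6,690/15,450 = 43.3%.
LTV = 521,500/638,000 = 81.7%.
Reserves = 50,620/3,325 = 15.2 months.
Product A: score 746 ≥ 660; DTI 43.3% > 43%; LTV 81.7% ≤ 100% → does not qualify.
Product B: score 746 ≥ 620; DTI 43.3% > 40%; LTV 81.7% ≤ 97%; employment 85 ≥ 24 mo; reserves 15.2 ≥ 9 mo → does not qualify.
Product C: score 746 ≥ 640; DTI 43.3% ≤ 45%; LTV 81.7% > 80%; employment 85 ≥ 12 mo → does not qualify.

None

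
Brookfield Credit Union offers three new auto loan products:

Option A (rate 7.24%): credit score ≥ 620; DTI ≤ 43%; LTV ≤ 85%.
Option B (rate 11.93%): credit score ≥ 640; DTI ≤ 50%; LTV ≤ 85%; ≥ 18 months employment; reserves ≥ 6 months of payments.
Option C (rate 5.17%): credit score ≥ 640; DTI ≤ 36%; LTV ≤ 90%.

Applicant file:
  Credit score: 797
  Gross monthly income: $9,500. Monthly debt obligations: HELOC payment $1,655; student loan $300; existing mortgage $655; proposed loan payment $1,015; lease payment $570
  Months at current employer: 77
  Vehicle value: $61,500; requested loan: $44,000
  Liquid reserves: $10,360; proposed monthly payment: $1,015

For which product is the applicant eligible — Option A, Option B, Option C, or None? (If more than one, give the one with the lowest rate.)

Option B

Total debts = (1,655 + 300 + 655 + 1,015 + 570) = 4,195; DTI = 4,195/9,500 = 44.2%.
LTV = 44,000/61,500 = 71.5%.
Reserves = 10,360/1,015 = 10.2 months.
Option A: score 797 ≥ 620; DTI 44.2% > 43%; LTV 71.5% ≤ 85% → does not qualify.
Option B: score 797 ≥ 640; DTI 44.2% ≤ 50%; LTV 71.5% ≤ 85%; employment 77 ≥ 18 mo; reserves 10.2 ≥ 6 mo → qualifies.
Option C: score 797 ≥ 640; DTI 44.2% > 36%; LTV 71.5% ≤ 90% → does not qualify.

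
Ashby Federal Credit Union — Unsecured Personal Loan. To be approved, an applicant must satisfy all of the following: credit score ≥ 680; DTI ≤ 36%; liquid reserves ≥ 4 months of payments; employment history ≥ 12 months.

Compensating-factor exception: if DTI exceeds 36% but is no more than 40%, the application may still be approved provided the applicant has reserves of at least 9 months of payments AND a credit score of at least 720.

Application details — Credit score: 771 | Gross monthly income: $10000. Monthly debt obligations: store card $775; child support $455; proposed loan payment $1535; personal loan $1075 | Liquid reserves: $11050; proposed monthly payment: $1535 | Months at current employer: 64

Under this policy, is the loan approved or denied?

Denied

Credit score 771 ≥ 680 (meets base)
Total debts = (775 + 455 + 1,535 + 1,075) = 3,840. DTI = 3,840/10,000 = 38.4% > 36% — standard DTI limit exceeded.
Reserves = 11,050/1,535 = 7.2 months ≥ 4
Employment 64 ≥ 12 months
38.4% falls in the override range (36%–40%), so the compensating-factor test applies.
Reserves 7.2 < 9 months; credit score 771 ≥ 720.
Override conditions not both satisfied; exception does not apply.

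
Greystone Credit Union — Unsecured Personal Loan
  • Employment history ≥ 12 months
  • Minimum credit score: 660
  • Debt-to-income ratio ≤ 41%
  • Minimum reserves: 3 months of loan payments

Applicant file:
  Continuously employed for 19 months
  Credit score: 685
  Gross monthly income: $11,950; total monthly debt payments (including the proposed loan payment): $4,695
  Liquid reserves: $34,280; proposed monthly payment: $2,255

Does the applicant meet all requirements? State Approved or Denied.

Employment 19 ≥ 12 months
Credit score 685 ≥ 660 (meets)
DTI: 4,695 ÷ 11,950 = 39.3%, within the 41% cap
Reserves = 34,280/2,255 = 15.2 months ≥ 3
All criteria satisfied.

Approved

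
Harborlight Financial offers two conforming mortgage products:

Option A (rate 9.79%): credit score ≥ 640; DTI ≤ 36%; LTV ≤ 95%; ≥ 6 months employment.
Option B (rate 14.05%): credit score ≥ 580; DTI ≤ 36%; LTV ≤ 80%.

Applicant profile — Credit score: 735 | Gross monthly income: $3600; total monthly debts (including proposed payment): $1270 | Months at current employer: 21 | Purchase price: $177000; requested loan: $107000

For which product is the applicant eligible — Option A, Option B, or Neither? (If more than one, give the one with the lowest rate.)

Option A

DTI = 1,270/3,600 = 35.3%.
LTV = 107,000/177,000 = 60.5%.
Option A: score 735 ≥ 640; DTI 35.3% ≤ 36%; LTV 60.5% ≤ 95%; employment 21 ≥ 6 mo → qualifies.
Option B: score 735 ≥ 580; DTI 35.3% ≤ 36%; LTV 60.5% ≤ 80% → qualifies.
Qualifying: Option A, Option B. Lowest rate is 9.79% → Option A.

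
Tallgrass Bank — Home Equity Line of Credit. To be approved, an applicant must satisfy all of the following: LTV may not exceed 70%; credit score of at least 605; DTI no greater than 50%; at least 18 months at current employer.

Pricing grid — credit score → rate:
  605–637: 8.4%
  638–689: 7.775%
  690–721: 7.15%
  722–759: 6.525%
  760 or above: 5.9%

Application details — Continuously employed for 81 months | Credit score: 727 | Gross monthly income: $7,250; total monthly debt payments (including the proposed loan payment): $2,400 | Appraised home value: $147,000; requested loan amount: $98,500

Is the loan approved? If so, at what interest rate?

Credit score 727 ≥ 605 (meets minimum)
Employment 81 ≥ 18 months
DTI = 2,400/7,250 = 33.1% ≤ 50%
LTV = 98,500/147,000 = 67% ≤ 70%
All requirements met. Score 727 falls in the 722–759 tier → 6.525%.

Approved at 6.525%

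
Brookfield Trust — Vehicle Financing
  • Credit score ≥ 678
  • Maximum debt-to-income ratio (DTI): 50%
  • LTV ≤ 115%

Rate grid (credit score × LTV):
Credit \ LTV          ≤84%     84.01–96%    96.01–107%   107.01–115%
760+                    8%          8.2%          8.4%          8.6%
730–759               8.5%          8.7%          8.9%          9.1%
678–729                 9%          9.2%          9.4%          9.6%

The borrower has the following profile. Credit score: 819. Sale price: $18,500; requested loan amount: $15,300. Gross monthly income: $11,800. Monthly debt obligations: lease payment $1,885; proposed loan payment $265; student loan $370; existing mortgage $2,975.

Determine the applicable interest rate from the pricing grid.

Credit score 819 ≥ 678; Total monthly debts = (1,885 + 265 + 370 + 2,975) = 5,495. DTI: 5,495 ÷ 11,800 = 46.6%, within the 50% cap
LTV = 15,300/18,500 = 82.7% ≤ 115%
Row: 819 falls in 760+. Column: 82.7% falls in ≤84%. Rate = 8%.

8%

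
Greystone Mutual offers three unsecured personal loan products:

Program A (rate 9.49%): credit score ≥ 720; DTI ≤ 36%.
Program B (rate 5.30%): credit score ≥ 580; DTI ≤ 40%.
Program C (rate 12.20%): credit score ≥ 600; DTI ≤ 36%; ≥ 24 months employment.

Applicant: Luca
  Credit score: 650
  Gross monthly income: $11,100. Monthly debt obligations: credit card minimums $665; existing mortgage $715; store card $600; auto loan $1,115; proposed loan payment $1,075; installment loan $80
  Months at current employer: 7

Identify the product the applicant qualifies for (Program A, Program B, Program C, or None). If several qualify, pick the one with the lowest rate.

Total debts = (665 + 715 + 600 + 1,115 + 1,075 + 80) = 4,250; DTI = 4,250/11,100 = 38.3%.
Program A: score 650 < 720; DTI 38.3% > 36% → does not qualify.
Program B: score 650 ≥ 580; DTI 38.3% ≤ 40% → qualifies.
Program C: score 650 ≥ 600; DTI 38.3% > 36%; employment 7 < 24 mo → does not qualify.

Program B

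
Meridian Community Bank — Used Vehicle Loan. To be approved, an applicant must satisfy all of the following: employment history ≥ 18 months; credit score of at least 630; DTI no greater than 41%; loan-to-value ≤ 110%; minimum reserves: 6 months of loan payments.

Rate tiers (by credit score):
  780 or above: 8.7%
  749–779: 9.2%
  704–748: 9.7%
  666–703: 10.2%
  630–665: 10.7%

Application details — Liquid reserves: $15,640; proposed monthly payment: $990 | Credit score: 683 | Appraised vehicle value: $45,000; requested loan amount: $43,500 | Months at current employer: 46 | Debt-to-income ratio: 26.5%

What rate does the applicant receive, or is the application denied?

Credit score 683 ≥ 630 (meets minimum)
Debt-to-income 26.5% vs 41% cap — pass
Liquid reserves cover 15,640/990 = 15.8 months — ≥ 6 required
Employment 46 ≥ 18 months
LTV = 43,500/45,000 = 96.7% ≤ 110%
All requirements met. Score 683 falls in the 666–703 tier → 10.2%.

Approved at 10.2%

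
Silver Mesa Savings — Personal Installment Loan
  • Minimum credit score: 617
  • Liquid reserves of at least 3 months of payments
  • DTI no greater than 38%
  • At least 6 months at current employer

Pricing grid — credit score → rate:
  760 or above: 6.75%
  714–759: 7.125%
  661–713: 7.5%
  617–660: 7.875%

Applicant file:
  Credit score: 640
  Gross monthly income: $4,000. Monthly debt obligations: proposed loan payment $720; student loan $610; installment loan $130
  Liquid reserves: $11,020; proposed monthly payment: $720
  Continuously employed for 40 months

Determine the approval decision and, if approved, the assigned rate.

Credit score 640 ≥ 617 (meets minimum)
Employment 40 ≥ 6 months
Total monthly debts = (720 + 610 + 130) = 1,460. DTI = 1,460/4,000 = 36.5% ≤ 38%
Liquid reserves cover 11,020/720 = 15.3 months — ≥ 3 required
All requirements met. Score 640 falls in the 617–660 tier → 7.875%.

Approved at 7.875%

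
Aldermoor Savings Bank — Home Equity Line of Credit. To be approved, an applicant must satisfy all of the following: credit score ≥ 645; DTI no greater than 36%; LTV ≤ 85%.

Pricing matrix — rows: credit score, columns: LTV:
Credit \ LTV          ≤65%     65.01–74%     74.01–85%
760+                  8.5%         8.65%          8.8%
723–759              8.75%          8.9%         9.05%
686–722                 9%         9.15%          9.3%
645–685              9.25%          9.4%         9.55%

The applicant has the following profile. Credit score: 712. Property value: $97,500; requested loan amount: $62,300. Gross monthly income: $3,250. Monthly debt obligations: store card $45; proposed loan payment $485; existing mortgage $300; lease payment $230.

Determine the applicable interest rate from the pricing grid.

Credit score 712 ≥ 645; Total monthly debts = (45 + 485 + 300 + 230) = 1,060. DTI: 1,060 ÷ 3,250 = 32.6%, within the 36% cap
LTV: 62,300 ÷ 97,500 = 63.9%, within 85% cap
Credit 712 → row 686–722; LTV 63.9% → column ≤65%. Grid cell → 9%.

9%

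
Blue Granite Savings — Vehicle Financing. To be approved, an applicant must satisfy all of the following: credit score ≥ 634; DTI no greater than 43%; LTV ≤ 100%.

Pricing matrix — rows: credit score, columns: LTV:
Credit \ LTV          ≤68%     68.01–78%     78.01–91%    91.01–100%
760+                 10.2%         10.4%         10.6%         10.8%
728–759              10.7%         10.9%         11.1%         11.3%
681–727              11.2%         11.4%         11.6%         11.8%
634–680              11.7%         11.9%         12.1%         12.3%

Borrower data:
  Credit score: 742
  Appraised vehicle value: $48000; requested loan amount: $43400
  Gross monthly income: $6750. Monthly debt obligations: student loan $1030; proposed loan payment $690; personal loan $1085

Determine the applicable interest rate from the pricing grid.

Credit score 742 ≥ 634; Total monthly debts = (1,030 + 690 + 1,085) = 2,805. DTI: 2,805 ÷ 6,750 = 41.6%, within the 43% cap
LTV = 43,400/48,000 = 90.4% ≤ 100%
Score 742 is in the 728–759 band; LTV 90.4% is in the 78.01–91% band → 11.1%.

11.1%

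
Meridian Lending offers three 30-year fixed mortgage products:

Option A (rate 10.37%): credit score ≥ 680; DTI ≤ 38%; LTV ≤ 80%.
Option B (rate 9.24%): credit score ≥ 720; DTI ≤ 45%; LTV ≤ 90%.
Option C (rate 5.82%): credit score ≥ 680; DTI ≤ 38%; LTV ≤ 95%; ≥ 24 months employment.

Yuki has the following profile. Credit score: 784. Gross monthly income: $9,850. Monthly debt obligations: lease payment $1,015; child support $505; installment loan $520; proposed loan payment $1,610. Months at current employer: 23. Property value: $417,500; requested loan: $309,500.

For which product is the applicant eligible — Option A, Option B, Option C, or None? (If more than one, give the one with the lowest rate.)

Total debts = (1,015 + 505 + 520 + 1,610) = 3,650; DTI = 3,650/9,850 = 37.1%.
LTV = 309,500/417,500 = 74.1%.
Option A: score 784 ≥ 680; DTI 37.1% ≤ 38%; LTV 74.1% ≤ 80% → qualifies.
Option B: score 784 ≥ 720; DTI 37.1% ≤ 45%; LTV 74.1% ≤ 90% → qualifies.
Option C: score 784 ≥ 680; DTI 37.1% ≤ 38%; LTV 74.1% ≤ 95%; employment 23 < 24 mo → does not qualify.
Qualifying: Option A, Option B. Lowest rate is 9.24% → Option B.

Option B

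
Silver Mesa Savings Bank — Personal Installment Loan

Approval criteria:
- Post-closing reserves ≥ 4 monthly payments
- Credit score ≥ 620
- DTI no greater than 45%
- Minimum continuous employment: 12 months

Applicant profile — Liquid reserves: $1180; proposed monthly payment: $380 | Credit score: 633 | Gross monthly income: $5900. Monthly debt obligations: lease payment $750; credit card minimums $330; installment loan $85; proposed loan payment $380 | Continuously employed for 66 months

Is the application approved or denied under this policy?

Reserves: 1,180 ÷ 380 = 3.1 months (below 4-month minimum)
Credit score 633 ≥ 620 (meets)
Total monthly debts = (750 + 330 + 85 + 380) = 1,545. DTI = 1,545/5,900 = 26.2% ≤ 45%
Employment 66 ≥ 12 months
Fails on reserves.

Denied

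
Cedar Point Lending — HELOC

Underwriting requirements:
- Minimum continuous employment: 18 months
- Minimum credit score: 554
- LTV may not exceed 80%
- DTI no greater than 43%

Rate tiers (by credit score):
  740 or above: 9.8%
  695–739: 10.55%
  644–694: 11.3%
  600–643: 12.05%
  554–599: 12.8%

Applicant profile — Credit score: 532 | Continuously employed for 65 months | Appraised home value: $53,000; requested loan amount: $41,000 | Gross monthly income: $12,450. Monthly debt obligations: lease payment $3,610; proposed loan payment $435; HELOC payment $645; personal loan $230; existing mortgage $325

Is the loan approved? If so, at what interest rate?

Credit score 532 < 554 (below minimum)
Employment 65 ≥ 18 months
Total monthly debts = (3,610 + 435 + 645 + 230 + 325) = 5,245. DTI = 5,245/12,450 = 42.1% ≤ 43%
LTV: 41,000 ÷ 53,000 = 77.4%, within 80% cap
Not all requirements met → denied.

Denied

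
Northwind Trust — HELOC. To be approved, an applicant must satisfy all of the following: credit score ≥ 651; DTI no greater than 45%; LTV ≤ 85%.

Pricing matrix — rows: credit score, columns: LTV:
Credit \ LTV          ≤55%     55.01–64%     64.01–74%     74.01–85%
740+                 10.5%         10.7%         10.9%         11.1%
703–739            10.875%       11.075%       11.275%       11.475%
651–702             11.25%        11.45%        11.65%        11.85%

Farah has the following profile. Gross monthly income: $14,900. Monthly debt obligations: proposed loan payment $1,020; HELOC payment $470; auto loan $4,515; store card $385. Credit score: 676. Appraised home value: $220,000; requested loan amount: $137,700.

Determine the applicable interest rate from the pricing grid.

11.45%

Credit score 676 ≥ 651; Total monthly debts = (1,020 + 470 + 4,515 + 385) = 6,390. DTI = 6,390/14,900 = 42.9% ≤ 45%
LTV: 137,700 ÷ 220,000 = 62.6%, within 85% cap
Credit 676 → row 651–702; LTV 62.6% → column 55.01–64%. Grid cell → 11.45%.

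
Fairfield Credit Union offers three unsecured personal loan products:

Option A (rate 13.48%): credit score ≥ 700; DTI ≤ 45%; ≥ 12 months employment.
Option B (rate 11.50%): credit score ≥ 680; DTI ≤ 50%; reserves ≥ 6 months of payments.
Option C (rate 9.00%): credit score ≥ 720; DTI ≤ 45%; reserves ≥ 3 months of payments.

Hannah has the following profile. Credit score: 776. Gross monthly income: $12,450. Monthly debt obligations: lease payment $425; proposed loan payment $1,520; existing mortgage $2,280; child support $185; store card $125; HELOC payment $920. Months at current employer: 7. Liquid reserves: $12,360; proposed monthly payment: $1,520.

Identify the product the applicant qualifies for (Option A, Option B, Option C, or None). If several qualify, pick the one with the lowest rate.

Total debts = (425 + 1,520 + 2,280 + 185 + 125 + 920) = 5,455; DTI = 5,455/12,450 = 43.8%.
Reserves = 12,360/1,520 = 8.1 months.
Option A: score 776 ≥ 700; DTI 43.8% ≤ 45%; employment 7 < 12 mo → does not qualify.
Option B: score 776 ≥ 680; DTI 43.8% ≤ 50%; reserves 8.1 ≥ 6 mo → qualifies.
Option C: score 776 ≥ 720; DTI 43.8% ≤ 45%; reserves 8.1 ≥ 3 mo → qualifies.
Qualifying: Option B, Option C. Lowest rate is 9.00% → Option C.

Option C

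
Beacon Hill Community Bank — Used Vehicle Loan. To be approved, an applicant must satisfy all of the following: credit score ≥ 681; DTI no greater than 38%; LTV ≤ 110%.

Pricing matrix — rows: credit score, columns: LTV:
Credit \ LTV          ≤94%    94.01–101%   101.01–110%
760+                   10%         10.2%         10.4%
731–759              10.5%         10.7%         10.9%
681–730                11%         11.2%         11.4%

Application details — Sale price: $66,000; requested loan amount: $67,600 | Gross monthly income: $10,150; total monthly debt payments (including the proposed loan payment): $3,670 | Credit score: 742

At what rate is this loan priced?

10.9%

Credit score 742 ≥ 681; DTI = 3,670/10,150 = 36.2% ≤ 38%
LTV = 67,600/66,000 = 102.4% ≤ 110%
Score 742 is in the 731–759 band; LTV 102.4% is in the 101.01–110% band → 10.9%.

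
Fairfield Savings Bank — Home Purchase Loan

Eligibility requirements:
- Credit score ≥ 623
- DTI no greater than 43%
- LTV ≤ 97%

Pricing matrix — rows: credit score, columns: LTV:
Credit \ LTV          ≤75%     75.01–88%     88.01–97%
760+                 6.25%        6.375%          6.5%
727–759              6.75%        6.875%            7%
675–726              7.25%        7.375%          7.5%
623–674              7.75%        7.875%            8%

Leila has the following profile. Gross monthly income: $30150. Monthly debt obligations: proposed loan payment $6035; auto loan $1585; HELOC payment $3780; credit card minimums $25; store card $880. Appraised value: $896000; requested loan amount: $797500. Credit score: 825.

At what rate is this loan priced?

Credit score 825 ≥ 623; Total monthly debts = (6,035 + 1,585 + 3,780 + 25 + 880) = 12,305. Debt-to-income = 12,305/30,150 = 40.8% — meets 43% limit
LTV: 797,500 ÷ 896,000 = 89%, within 97% cap
Credit 825 → row 760+; LTV 89% → column 88.01–97%. Grid cell → 6.5%.

6.5%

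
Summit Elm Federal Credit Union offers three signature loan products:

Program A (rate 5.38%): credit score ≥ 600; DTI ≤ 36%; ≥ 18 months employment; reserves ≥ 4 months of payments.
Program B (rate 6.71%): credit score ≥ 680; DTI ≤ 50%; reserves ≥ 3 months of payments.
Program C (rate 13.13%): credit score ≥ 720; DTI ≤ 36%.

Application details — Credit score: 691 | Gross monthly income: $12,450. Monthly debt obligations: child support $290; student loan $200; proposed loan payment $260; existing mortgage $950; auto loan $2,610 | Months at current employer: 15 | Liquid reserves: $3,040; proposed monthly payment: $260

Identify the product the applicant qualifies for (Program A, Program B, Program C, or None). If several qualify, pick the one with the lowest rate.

Total debts = (290 + 200 + 260 + 950 + 2,610) = 4,310; DTI = 4,310/12,450 = 34.6%.
Reserves = 3,040/260 = 11.7 months.
Program A: score 691 ≥ 600; DTI 34.6% ≤ 36%; employment 15 < 18 mo; reserves 11.7 ≥ 4 mo → does not qualify.
Program B: score 691 ≥ 680; DTI 34.6% ≤ 50%; reserves 11.7 ≥ 3 mo → qualifies.
Program C: score 691 < 720; DTI 34.6% ≤ 36% → does not qualify.

Program B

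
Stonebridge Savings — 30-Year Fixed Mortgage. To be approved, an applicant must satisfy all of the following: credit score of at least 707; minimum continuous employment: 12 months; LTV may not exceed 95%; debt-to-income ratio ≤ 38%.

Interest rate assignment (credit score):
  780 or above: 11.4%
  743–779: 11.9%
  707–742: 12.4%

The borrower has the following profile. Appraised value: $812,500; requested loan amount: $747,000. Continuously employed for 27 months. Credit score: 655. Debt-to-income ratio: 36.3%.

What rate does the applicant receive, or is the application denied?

Credit score 655 < 707 (below minimum)
Loan-to-value = 747,000/812,500 = 91.9% — pass (95% max)
Employment 27 ≥ 12 months
Debt-to-income 36.3% vs 38% cap — pass
Not all requirements met → denied.

Denied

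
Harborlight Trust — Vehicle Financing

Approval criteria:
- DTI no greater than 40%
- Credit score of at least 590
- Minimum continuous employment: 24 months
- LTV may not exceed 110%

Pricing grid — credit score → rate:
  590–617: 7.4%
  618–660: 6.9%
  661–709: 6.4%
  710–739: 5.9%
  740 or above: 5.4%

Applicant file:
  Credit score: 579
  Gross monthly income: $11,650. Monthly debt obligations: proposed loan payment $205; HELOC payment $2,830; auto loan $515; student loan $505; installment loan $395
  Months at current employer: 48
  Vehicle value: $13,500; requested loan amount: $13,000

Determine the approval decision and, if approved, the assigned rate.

Denied

Credit score 579 < 590 (below minimum)
Employment 48 ≥ 24 months
Loan-to-value = 13,000/13,500 = 96.3% — pass (110% max)
Total monthly debts = (205 + 2,830 + 515 + 505 + 395) = 4,450. Debt-to-income = 4,450/11,650 = 38.2% — meets 40% limit
Not all requirements met → denied.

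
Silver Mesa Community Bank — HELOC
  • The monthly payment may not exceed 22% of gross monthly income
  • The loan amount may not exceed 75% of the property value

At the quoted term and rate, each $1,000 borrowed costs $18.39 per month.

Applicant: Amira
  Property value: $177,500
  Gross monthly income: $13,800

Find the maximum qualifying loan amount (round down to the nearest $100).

Payment cap: 22% × $13,800 = $3,036/month.
At $18.39 per $1,000, that supports 3,036/18.39 × 1,000 ≈ $165,089 → $165,000.
LTV cap: 75% × $177,500 = $133,125 → $133,100.
Binding constraint: loan-to-value.

$133,100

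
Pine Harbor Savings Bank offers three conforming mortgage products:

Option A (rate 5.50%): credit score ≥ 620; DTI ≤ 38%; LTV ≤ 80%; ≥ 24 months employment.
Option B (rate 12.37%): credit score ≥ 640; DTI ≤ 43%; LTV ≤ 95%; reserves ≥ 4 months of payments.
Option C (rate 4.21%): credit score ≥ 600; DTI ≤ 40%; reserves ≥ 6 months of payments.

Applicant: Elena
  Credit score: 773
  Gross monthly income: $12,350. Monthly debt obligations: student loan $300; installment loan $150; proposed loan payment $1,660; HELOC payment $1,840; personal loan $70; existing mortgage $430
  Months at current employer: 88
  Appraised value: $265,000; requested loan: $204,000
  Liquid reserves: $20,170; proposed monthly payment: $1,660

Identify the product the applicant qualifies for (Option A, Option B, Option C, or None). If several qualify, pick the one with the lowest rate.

Total debts = (300 + 150 + 1,660 + 1,840 + 70 + 430) = 4,450; DTI = 4,450/12,350 = 36%.
LTV = 204,000/265,000 = 77%.
Reserves = 20,170/1,660 = 12.2 months.
Option A: score 773 ≥ 620; DTI 36% ≤ 38%; LTV 77% ≤ 80%; employment 88 ≥ 24 mo → qualifies.
Option B: score 773 ≥ 640; DTI 36% ≤ 43%; LTV 77% ≤ 95%; reserves 12.2 ≥ 4 mo → qualifies.
Option C: score 773 ≥ 600; DTI 36% ≤ 40%; reserves 12.2 ≥ 6 mo → qualifies.
Qualifying: Option A, Option B, Option C. Lowest rate is 4.21% → Option C.

Option C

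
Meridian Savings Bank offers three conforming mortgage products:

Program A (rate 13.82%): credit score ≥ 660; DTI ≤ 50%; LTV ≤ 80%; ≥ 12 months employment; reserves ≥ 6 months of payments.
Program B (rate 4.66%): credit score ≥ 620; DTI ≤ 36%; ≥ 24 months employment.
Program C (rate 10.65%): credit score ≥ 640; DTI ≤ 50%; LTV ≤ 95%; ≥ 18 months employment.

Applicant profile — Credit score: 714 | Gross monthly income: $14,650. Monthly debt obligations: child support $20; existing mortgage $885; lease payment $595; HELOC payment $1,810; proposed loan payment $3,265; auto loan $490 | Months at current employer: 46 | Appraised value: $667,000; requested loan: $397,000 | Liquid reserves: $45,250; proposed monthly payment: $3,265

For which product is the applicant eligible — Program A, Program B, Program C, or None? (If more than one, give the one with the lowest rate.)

Program C

Total debts = (20 + 885 + 595 + 1,810 + 3,265 + 490) = 7,065; DTI = 7,065/14,650 = 48.2%.
LTV = 397,000/667,000 = 59.5%.
Reserves = 45,250/3,265 = 13.9 months.
Program A: score 714 ≥ 660; DTI 48.2% ≤ 50%; LTV 59.5% ≤ 80%; employment 46 ≥ 12 mo; reserves 13.9 ≥ 6 mo → qualifies.
Program B: score 714 ≥ 620; DTI 48.2% > 36%; employment 46 ≥ 24 mo → does not qualify.
Program C: score 714 ≥ 640; DTI 48.2% ≤ 50%; LTV 59.5% ≤ 95%; employment 46 ≥ 18 mo → qualifies.
Qualifying: Program A, Program C. Lowest rate is 10.65% → Program C.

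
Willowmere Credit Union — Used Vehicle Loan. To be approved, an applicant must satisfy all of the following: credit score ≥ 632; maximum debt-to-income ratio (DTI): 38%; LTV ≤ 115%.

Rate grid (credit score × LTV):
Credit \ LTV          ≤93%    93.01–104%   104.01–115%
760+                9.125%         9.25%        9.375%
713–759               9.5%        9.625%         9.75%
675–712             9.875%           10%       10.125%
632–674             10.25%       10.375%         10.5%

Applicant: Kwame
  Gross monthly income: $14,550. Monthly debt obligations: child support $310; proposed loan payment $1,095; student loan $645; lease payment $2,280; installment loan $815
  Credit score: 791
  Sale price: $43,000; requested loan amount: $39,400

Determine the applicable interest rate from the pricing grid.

9.125%

Credit score 791 ≥ 632; Total monthly debts = (310 + 1,095 + 645 + 2,280 + 815) = 5,145. DTI = 5,145/14,550 = 35.4% ≤ 38%
Loan-to-value = 39,400/43,000 = 91.6% — pass (115% max)
Score 791 is in the 760+ band; LTV 91.6% is in the ≤93% band → 9.125%.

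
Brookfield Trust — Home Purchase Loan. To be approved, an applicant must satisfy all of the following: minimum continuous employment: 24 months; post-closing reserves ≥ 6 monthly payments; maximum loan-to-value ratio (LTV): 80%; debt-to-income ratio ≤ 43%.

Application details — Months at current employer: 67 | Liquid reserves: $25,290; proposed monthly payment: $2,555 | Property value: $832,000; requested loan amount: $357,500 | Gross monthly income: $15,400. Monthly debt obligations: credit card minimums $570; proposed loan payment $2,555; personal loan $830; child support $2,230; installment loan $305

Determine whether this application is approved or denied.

Employment 67 ≥ 24 months
Reserves = 25,290/2,555 = 9.9 months ≥ 6
Loan-to-value = 357,500/832,000 = 43% — pass (80% max)
Total monthly debts = (570 + 2,555 + 830 + 2,230 + 305) = 6,490. DTI: 6,490 ÷ 15,400 = 42.1%, within the 43% cap
All criteria satisfied.

Approved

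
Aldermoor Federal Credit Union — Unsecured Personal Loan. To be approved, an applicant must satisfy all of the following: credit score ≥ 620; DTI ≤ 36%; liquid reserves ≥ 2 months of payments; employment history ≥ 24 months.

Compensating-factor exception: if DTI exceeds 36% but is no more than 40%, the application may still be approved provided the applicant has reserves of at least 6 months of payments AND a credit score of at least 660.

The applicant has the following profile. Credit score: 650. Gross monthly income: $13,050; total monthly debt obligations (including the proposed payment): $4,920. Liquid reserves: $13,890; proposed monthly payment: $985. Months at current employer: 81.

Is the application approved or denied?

Credit score 650 ≥ 620 (meets base)
DTI: 4,920 ÷ 13,050 = 37.7%, over the 36% base limit.
Reserves = 13,890/985 = 14.1 months ≥ 2
Employment 81 ≥ 24 months
DTI 37.7% is within the 36%–40% exception band; checking compensating factors.
Reserves 14.1 ≥ 6 months; credit score 650 < 660.
Compensating-factor requirement not fully met.

Denied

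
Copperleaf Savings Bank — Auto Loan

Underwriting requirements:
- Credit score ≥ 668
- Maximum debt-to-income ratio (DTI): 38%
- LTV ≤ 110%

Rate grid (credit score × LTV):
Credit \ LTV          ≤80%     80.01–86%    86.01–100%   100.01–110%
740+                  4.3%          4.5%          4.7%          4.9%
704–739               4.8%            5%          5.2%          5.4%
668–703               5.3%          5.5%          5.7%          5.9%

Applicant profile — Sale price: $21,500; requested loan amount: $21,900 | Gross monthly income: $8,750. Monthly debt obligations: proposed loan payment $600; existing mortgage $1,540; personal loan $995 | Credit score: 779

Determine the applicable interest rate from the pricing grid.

4.9%

Credit score 779 ≥ 668; Total monthly debts = (600 + 1,540 + 995) = 3,135. DTI = 3,135/8,750 = 35.8% ≤ 38%
LTV: 21,900 ÷ 21,500 = 101.9%, within 110% cap
Credit 779 → row 740+; LTV 101.9% → column 100.01–110%. Grid cell → 4.9%.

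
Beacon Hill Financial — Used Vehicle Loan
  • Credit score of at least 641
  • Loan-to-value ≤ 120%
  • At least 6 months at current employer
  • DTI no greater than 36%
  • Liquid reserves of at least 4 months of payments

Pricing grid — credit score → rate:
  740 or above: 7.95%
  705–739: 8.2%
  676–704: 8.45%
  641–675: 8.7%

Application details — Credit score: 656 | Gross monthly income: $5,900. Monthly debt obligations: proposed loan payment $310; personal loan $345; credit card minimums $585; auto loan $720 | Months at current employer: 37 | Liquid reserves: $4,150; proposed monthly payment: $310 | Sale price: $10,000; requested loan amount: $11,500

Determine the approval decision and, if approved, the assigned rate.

Credit score 656 ≥ 641 (meets minimum)
Employment 37 ≥ 6 months
Total monthly debts = (310 + 345 + 585 + 720) = 1,960. Debt-to-income = 1,960/5,900 = 33.2% — meets 36% limit
Reserves: 4,150 ÷ 310 = 13.4 months (meets 4-month minimum)
LTV: 11,500 ÷ 10,000 = 115%, within 120% cap
All requirements met. Score 656 falls in the 641–675 tier → 8.7%.

Approved at 8.7%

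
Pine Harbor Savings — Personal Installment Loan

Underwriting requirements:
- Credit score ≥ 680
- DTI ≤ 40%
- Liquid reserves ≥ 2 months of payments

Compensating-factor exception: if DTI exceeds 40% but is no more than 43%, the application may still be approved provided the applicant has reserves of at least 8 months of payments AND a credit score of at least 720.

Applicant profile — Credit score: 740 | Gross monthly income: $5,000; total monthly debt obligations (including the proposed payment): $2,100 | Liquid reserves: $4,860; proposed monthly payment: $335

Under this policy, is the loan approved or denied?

Approved

Credit score 740 ≥ 680 (meets base)
DTI = 2,100/5,000 = 42% > 40% — standard DTI limit exceeded.
Reserves = 4,860/335 = 14.5 months ≥ 2
DTI 42% is within the 40%–43% exception band; checking compensating factors.
Reserves 14.5 ≥ 8 months; credit score 740 ≥ 720.
Both compensating conditions met → exception applies.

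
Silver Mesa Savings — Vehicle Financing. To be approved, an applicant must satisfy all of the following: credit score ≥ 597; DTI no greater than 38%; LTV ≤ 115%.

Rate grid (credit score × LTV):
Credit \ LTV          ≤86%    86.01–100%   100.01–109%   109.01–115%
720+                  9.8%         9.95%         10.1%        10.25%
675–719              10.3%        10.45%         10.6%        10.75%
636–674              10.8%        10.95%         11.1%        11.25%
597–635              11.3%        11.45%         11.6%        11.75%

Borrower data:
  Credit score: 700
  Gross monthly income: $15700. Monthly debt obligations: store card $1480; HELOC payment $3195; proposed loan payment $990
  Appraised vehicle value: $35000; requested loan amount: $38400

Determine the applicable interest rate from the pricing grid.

Credit score 700 ≥ 597; Total monthly debts = (1,480 + 3,195 + 990) = 5,665. DTI = 5,665/15,700 = 36.1% ≤ 38%
Loan-to-value = 38,400/35,000 = 109.7% — pass (115% max)
Row: 700 falls in 675–719. Column: 109.7% falls in 109.01–115%. Rate = 10.75%.

10.75%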